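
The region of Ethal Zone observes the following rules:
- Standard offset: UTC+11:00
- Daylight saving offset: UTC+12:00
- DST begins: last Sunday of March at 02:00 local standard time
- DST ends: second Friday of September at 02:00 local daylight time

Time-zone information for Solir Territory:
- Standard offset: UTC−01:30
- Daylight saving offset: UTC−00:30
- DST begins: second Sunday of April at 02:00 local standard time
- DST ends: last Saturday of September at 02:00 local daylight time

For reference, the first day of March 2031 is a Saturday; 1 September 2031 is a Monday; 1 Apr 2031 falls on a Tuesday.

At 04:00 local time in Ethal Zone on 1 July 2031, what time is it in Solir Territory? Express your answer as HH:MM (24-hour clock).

1 March 2031 is a Saturday, so Sundays fall on 2, 9, 16, 23, 30; the last is March 30.
1 September 2031 is a Monday, so the first Friday is September 5 and the second is September 12.
Daylight saving runs 30 March – 12 September; 1 July 2031 is inside that window, so Ethal Zone is at UTC+12:00.
04:00 Ethal Zone − 12h = 16:00 UTC (rolling into the previous day, 30 June 2031).
1 April 2031 is a Tuesday, so the first Sunday is April 6 and the second is April 13.
1 September 2031 is a Monday, so Saturdays fall on 6, 13, 20, 27; the last is September 27.
At the standard offset (UTC−01:30), 16:00 UTC − 1h30m = 14:30 Solir Territory standard time.
The standard-time date in Solir Territory, 30 June 2031, falls between 13 April and 27 September, so daylight saving is in effect and Solir Territory is at UTC−00:30.
16:00 UTC − 0h30m = 15:30 Solir Territory.

15:30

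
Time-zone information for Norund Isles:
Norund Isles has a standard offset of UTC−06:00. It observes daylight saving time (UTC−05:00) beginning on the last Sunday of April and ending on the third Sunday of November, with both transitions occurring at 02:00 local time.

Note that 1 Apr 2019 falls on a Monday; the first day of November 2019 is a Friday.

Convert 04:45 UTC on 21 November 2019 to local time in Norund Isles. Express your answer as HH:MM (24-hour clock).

22:45

1 April 2019 is a Monday, so Sundays fall on 7, 14, 21, 28; the last is April 28.
1 November 2019 is a Friday, so the first Sunday is November 3 and the third is November 17.
At the standard offset (UTC−06:00), 04:45 UTC − 6h = 22:45 Norund Isles standard time (rolling into the previous day, 20 November 2019).
Daylight saving runs 28 April – 17 November; the standard-time date in Norund Isles, 20 November 2019, is outside that window, so Norund Isles is on standard time at UTC−06:00.
04:45 UTC − 6h = 22:45 local (rolling into the previous day, 20 November 2019).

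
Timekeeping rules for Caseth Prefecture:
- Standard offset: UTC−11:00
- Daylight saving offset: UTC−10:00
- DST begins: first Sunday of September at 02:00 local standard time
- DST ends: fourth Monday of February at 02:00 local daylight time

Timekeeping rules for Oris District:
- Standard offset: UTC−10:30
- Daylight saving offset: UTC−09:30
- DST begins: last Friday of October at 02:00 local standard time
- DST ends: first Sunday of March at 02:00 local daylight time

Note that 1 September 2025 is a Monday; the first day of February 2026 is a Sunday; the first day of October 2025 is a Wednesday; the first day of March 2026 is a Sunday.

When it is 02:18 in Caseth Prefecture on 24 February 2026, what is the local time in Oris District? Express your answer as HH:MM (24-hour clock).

1 September 2025 is a Monday, so the first Sunday is September 7.
1 February 2026 is a Sunday, so the first Monday is February 2 and the fourth is February 23.
24 February 2026 does not fall between 7 September 2025 and 23 February 2026, so daylight saving is not in effect and Caseth Prefecture is at UTC−11:00.
02:18 Caseth Prefecture + 11h = 13:18 UTC.
1 October 2025 is a Wednesday, so Fridays fall on 3, 10, 17, 24, 31; the last is October 31.
1 March 2026 is a Sunday, so the first Sunday is March 1.
At the standard offset (UTC−10:30), 13:18 UTC − 10h30m = 02:48 Oris District standard time.
Daylight saving runs 31 October 2025 – 1 March 2026; the standard-time date in Oris District, 24 February 2026, is inside that window, so Oris District is at UTC−09:30.
13:18 UTC − 9h30m = 03:48 Oris District.

03:48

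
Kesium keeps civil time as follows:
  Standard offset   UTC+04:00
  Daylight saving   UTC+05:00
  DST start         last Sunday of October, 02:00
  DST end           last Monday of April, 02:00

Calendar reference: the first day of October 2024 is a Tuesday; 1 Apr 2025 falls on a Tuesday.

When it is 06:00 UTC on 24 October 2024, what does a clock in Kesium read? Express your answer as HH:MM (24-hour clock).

1 October 2024 is a Tuesday, so Sundays fall on 6, 13, 20, 27; the last is October 27.
1 April 2025 is a Tuesday, so Mondays fall on 7, 14, 21, 28; the last is April 28.
At the standard offset (UTC+04:00), 06:00 UTC + 4h = 10:00 Kesium standard time.
Daylight saving runs 27 October 2024 – 28 April 2025; the standard-time date in Kesium, 24 October 2024, is outside that window, so Kesium is on standard time at UTC+04:00.
06:00 UTC + 4h = 10:00 local.

10:00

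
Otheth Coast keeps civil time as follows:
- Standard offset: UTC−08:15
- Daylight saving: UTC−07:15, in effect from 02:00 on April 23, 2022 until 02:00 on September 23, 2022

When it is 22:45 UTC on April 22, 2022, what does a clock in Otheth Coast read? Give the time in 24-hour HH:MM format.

14:30

At the standard offset (UTC−08:15), 22:45 UTC − 8h15m = 14:30 Otheth Coast standard time.
The standard-time date in Otheth Coast, April 22, 2022, does not fall between 23 April and 23 September, so daylight saving is not in effect and Otheth Coast is at UTC−08:15.
22:45 UTC − 8h15m = 14:30 local.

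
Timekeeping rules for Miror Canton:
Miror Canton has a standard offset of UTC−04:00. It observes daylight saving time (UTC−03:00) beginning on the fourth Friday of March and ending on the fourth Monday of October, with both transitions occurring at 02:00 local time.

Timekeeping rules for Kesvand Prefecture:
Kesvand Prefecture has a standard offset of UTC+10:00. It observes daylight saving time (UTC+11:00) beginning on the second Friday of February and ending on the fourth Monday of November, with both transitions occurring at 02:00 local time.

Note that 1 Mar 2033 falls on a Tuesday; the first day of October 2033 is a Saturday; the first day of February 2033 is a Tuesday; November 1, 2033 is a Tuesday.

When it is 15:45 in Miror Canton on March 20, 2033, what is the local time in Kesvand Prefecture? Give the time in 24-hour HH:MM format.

1 March 2033 is a Tuesday, so the first Friday is March 4 and the fourth is March 25.
1 October 2033 is a Saturday, so the first Monday is October 3 and the fourth is October 24.
March 20, 2033 is outside the daylight-saving period (25 March – 24 October), so Miror Canton is on standard time, UTC−04:00.
15:45 Miror Canton + 4h = 19:45 UTC.
1 February 2033 is a Tuesday, so the first Friday is February 4 and the second is February 11.
1 November 2033 is a Tuesday, so the first Monday is November 7 and the fourth is November 28.
At the standard offset (UTC+10:00), 19:45 UTC + 10h = 05:45 Kesvand Prefecture standard time (rolling into the next day, 21 March 2033).
The standard-time date in Kesvand Prefecture, March 21, 2033, falls between 11 February and 28 November, so daylight saving is in effect and Kesvand Prefecture is at UTC+11:00.
19:45 UTC + 11h = 06:45 Kesvand Prefecture (rolling into the next day, 21 March 2033).

06:45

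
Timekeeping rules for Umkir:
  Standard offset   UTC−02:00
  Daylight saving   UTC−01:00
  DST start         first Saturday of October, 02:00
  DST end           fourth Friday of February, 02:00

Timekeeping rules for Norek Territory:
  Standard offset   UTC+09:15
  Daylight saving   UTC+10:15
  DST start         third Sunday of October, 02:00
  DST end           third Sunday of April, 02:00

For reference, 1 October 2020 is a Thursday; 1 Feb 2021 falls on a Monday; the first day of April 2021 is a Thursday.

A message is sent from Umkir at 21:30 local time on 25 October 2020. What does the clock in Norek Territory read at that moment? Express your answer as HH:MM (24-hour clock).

08:45

1 October 2020 is a Thursday, so the first Saturday is October 3.
1 February 2021 is a Monday, so the first Friday is February 5 and the fourth is February 26.
Daylight saving runs 3 October 2020 – 26 February 2021; 25 October 2020 is inside that window, so Umkir is at UTC−01:00.
21:30 Umkir + 1h = 22:30 UTC.
1 October 2020 is a Thursday, so the first Sunday is October 4 and the third is October 18.
1 April 2021 is a Thursday, so the first Sunday is April 4 and the third is April 18.
At the standard offset (UTC+09:15), 22:30 UTC + 9h15m = 07:45 Norek Territory standard time (rolling into the next day, 26 October 2020).
The standard-time date in Norek Territory, 26 October 2020, lies within the daylight-saving period (18 October 2020 – 18 April 2021), so Norek Territory is on daylight time, UTC+10:15.
22:30 UTC + 10h15m = 08:45 Norek Territory (rolling into the next day, 26 October 2020).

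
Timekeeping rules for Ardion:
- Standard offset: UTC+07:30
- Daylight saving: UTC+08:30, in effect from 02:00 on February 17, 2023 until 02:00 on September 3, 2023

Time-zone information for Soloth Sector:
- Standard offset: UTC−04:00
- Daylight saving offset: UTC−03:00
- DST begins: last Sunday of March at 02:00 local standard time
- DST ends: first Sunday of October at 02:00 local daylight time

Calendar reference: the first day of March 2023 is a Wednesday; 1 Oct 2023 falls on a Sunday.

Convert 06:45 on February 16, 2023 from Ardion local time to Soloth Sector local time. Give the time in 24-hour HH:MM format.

19:15

Daylight saving runs 17 February – 3 September; February 16, 2023 is outside that window, so Ardion is on standard time at UTC+07:30.
06:45 Ardion − 7h30m = 23:15 UTC (rolling into the previous day, 15 February 2023).
1 March 2023 is a Wednesday, so Sundays fall on 5, 12, 19, 26; the last is March 26.
1 October 2023 is a Sunday, so the first Sunday is October 1.
At the standard offset (UTC−04:00), 23:15 UTC − 4h = 19:15 Soloth Sector standard time.
The standard-time date in Soloth Sector, February 15, 2023, is outside the daylight-saving period (26 March – 1 October), so Soloth Sector is on standard time, UTC−04:00.
23:15 UTC − 4h = 19:15 Soloth Sector.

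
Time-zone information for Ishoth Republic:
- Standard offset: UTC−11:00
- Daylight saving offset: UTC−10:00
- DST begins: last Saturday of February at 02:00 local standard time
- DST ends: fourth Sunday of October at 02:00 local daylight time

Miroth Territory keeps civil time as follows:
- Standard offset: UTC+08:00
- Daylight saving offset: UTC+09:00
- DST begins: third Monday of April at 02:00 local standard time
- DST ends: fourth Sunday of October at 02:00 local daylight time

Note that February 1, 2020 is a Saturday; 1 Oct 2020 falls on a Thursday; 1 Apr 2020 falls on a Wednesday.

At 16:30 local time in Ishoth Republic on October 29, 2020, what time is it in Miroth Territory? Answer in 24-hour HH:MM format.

11:30

1 February 2020 is a Saturday, so Saturdays fall on 1, 8, 15, 22, 29; the last is February 29.
1 October 2020 is a Thursday, so the first Sunday is October 4 and the fourth is October 25.
October 29, 2020 is outside the daylight-saving period (29 February – 25 October), so Ishoth Republic is on standard time, UTC−11:00.
16:30 Ishoth Republic + 11h = 03:30 UTC (rolling into the next day, 30 October 2020).
1 April 2020 is a Wednesday, so the first Monday is April 6 and the third is April 20.
1 October 2020 is a Thursday, so the first Sunday is October 4 and the fourth is October 25.
At the standard offset (UTC+08:00), 03:30 UTC + 8h = 11:30 Miroth Territory standard time.
Daylight saving runs 20 April – 25 October; the standard-time date in Miroth Territory, October 30, 2020, is outside that window, so Miroth Territory is on standard time at UTC+08:00.
03:30 UTC + 8h = 11:30 Miroth Territory.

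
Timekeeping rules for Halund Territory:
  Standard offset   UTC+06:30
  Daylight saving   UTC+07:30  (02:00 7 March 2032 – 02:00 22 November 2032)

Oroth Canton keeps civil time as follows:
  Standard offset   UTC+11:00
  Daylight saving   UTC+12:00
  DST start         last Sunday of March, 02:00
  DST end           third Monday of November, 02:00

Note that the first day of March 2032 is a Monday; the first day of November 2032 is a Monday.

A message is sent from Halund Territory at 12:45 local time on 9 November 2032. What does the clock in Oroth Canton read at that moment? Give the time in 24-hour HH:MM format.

Daylight saving runs 7 March – 22 November; 9 November 2032 is inside that window, so Halund Territory is at UTC+07:30.
12:45 Halund Territory − 7h30m = 05:15 UTC.
1 March 2032 is a Monday, so Sundays fall on 7, 14, 21, 28; the last is March 28.
1 November 2032 is a Monday, so the first Monday is November 1 and the third is November 15.
At the standard offset (UTC+11:00), 05:15 UTC + 11h = 16:15 Oroth Canton standard time.
The standard-time date in Oroth Canton, 9 November 2032, lies within the daylight-saving period (28 March – 15 November), so Oroth Canton is on daylight time, UTC+12:00.
05:15 UTC + 12h = 17:15 Oroth Canton.

17:15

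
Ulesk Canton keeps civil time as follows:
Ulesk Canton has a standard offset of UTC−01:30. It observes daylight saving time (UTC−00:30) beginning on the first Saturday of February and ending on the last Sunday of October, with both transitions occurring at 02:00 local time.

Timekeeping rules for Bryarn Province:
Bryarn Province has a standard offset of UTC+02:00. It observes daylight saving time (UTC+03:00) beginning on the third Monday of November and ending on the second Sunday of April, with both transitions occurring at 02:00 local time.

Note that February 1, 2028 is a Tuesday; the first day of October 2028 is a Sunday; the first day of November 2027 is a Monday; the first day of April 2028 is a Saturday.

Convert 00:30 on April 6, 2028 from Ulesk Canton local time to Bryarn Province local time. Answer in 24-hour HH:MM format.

1 February 2028 is a Tuesday, so the first Saturday is February 5.
1 October 2028 is a Sunday, so Sundays fall on 1, 8, 15, 22, 29; the last is October 29.
April 6, 2028 lies within the daylight-saving period (5 February – 29 October), so Ulesk Canton is on daylight time, UTC−00:30.
00:30 Ulesk Canton + 0h30m = 01:00 UTC.
1 November 2027 is a Monday, so the first Monday is November 1 and the third is November 15.
1 April 2028 is a Saturday, so the first Sunday is April 2 and the second is April 9.
At the standard offset (UTC+02:00), 01:00 UTC + 2h = 03:00 Bryarn Province standard time.
The standard-time date in Bryarn Province, April 6, 2028, falls between 15 November 2027 and 9 April 2028, so daylight saving is in effect and Bryarn Province is at UTC+03:00.
01:00 UTC + 3h = 04:00 Bryarn Province.

04:00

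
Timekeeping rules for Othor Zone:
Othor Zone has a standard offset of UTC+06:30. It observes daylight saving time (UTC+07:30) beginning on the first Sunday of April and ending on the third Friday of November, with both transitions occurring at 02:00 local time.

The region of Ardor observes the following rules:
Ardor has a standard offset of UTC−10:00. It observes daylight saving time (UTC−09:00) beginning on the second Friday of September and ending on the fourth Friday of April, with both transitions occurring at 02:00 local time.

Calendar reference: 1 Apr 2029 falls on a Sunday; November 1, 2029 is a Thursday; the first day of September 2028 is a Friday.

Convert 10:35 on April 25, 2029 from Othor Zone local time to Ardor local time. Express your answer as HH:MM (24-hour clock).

18:05

1 April 2029 is a Sunday, so the first Sunday is April 1.
1 November 2029 is a Thursday, so the first Friday is November 2 and the third is November 16.
April 25, 2029 falls between 1 April and 16 November, so daylight saving is in effect and Othor Zone is at UTC+07:30.
10:35 Othor Zone − 7h30m = 03:05 UTC.
1 September 2028 is a Friday, so the first Friday is September 1 and the second is September 8.
1 April 2029 is a Sunday, so the first Friday is April 6 and the fourth is April 27.
At the standard offset (UTC−10:00), 03:05 UTC − 10h = 17:05 Ardor standard time (rolling into the previous day, 24 April 2029).
Daylight saving runs 8 September 2028 – 27 April 2029; the standard-time date in Ardor, April 24, 2029, is inside that window, so Ardor is at UTC−09:00.
03:05 UTC − 9h = 18:05 Ardor (rolling into the previous day, 24 April 2029).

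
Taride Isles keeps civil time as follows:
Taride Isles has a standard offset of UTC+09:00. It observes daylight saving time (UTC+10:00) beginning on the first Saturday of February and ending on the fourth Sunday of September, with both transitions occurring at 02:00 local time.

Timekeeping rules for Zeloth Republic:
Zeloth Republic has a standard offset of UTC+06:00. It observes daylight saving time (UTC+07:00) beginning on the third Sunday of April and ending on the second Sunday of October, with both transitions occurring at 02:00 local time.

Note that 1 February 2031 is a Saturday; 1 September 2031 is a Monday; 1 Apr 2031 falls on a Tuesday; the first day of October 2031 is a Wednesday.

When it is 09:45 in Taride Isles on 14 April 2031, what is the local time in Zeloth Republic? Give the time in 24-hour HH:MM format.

1 February 2031 is a Saturday, so the first Saturday is February 1.
1 September 2031 is a Monday, so the first Sunday is September 7 and the fourth is September 28.
14 April 2031 lies within the daylight-saving period (1 February – 28 September), so Taride Isles is on daylight time, UTC+10:00.
09:45 Taride Isles − 10h = 23:45 UTC (rolling into the previous day, 13 April 2031).
1 April 2031 is a Tuesday, so the first Sunday is April 6 and the third is April 20.
1 October 2031 is a Wednesday, so the first Sunday is October 5 and the second is October 12.
At the standard offset (UTC+06:00), 23:45 UTC + 6h = 05:45 Zeloth Republic standard time (rolling into the next day, 14 April 2031).
The standard-time date in Zeloth Republic, 14 April 2031, does not fall between 20 April and 12 October, so daylight saving is not in effect and Zeloth Republic is at UTC+06:00.
23:45 UTC + 6h = 05:45 Zeloth Republic (rolling into the next day, 14 April 2031).

05:45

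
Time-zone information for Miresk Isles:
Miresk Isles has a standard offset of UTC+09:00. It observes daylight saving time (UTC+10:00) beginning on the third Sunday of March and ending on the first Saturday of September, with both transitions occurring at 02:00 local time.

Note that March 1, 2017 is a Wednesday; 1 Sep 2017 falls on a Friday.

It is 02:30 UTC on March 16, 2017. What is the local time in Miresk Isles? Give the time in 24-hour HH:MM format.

1 March 2017 is a Wednesday, so the first Sunday is March 5 and the third is March 19.
1 September 2017 is a Friday, so the first Saturday is September 2.
At the standard offset (UTC+09:00), 02:30 UTC + 9h = 11:30 Miresk Isles standard time.
The standard-time date in Miresk Isles, March 16, 2017, does not fall between 19 March and 2 September, so daylight saving is not in effect and Miresk Isles is at UTC+09:00.
02:30 UTC + 9h = 11:30 local.

11:30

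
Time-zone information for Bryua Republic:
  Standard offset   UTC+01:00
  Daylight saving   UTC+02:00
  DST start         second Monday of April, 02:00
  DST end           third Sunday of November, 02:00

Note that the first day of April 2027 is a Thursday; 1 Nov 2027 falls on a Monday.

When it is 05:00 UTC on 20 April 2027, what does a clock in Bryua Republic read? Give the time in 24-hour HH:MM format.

07:00

1 April 2027 is a Thursday, so the first Monday is April 5 and the second is April 12.
1 November 2027 is a Monday, so the first Sunday is November 7 and the third is November 21.
At the standard offset (UTC+01:00), 05:00 UTC + 1h = 06:00 Bryua Republic standard time.
The standard-time date in Bryua Republic, 20 April 2027, lies within the daylight-saving period (12 April – 21 November), so Bryua Republic is on daylight time, UTC+02:00.
05:00 UTC + 2h = 07:00 local.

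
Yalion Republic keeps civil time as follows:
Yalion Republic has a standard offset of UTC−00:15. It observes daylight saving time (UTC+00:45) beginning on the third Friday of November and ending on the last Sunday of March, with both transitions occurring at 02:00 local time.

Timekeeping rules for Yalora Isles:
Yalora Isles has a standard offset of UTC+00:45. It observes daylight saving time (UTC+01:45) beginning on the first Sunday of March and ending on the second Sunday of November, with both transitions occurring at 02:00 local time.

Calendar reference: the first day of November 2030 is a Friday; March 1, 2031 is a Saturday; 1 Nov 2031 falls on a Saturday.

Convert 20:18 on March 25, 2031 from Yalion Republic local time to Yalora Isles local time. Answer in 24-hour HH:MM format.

1 November 2030 is a Friday, so the first Friday is November 1 and the third is November 15.
1 March 2031 is a Saturday, so Sundays fall on 2, 9, 16, 23, 30; the last is March 30.
Daylight saving runs 15 November 2030 – 30 March 2031; March 25, 2031 is inside that window, so Yalion Republic is at UTC+00:45.
20:18 Yalion Republic − 0h45m = 19:33 UTC.
1 March 2031 is a Saturday, so the first Sunday is March 2.
1 November 2031 is a Saturday, so the first Sunday is November 2 and the second is November 9.
At the standard offset (UTC+00:45), 19:33 UTC + 0h45m = 20:18 Yalora Isles standard time.
Daylight saving runs 2 March – 9 November; the standard-time date in Yalora Isles, March 25, 2031, is inside that window, so Yalora Isles is at UTC+01:45.
19:33 UTC + 1h45m = 21:18 Yalora Isles.

21:18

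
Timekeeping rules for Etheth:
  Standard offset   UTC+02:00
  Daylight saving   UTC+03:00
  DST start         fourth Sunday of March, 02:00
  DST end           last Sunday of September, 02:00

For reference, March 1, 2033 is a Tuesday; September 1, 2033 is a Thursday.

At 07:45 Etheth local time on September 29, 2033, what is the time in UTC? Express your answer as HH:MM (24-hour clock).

1 March 2033 is a Tuesday, so the first Sunday is March 6 and the fourth is March 27.
1 September 2033 is a Thursday, so Sundays fall on 4, 11, 18, 25; the last is September 25.
September 29, 2033 is outside the daylight-saving period (27 March – 25 September), so Etheth is on standard time, UTC+02:00.
07:45 local − 2h = 05:45 UTC.

05:45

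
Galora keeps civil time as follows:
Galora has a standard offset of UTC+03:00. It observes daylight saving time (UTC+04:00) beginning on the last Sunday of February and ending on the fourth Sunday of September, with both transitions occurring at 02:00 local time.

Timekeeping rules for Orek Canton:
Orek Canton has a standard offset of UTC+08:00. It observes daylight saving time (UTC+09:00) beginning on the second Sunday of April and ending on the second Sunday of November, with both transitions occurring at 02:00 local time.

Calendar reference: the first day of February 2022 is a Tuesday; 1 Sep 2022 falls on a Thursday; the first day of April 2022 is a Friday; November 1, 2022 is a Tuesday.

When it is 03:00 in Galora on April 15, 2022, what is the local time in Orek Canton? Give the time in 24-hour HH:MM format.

1 February 2022 is a Tuesday, so Sundays fall on 6, 13, 20, 27; the last is February 27.
1 September 2022 is a Thursday, so the first Sunday is September 4 and the fourth is September 25.
April 15, 2022 lies within the daylight-saving period (27 February – 25 September), so Galora is on daylight time, UTC+04:00.
03:00 Galora − 4h = 23:00 UTC (rolling into the previous day, 14 April 2022).
1 April 2022 is a Friday, so the first Sunday is April 3 and the second is April 10.
1 November 2022 is a Tuesday, so the first Sunday is November 6 and the second is November 13.
At the standard offset (UTC+08:00), 23:00 UTC + 8h = 07:00 Orek Canton standard time (rolling into the next day, 15 April 2022).
The standard-time date in Orek Canton, April 15, 2022, falls between 10 April and 13 November, so daylight saving is in effect and Orek Canton is at UTC+09:00.
23:00 UTC + 9h = 08:00 Orek Canton (rolling into the next day, 15 April 2022).

08:00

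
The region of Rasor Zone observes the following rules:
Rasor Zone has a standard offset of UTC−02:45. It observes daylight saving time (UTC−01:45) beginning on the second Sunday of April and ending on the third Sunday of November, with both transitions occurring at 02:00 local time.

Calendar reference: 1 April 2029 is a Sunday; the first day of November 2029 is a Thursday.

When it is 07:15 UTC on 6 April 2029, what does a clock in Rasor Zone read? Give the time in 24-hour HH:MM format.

04:30

1 April 2029 is a Sunday, so the first Sunday is April 1 and the second is April 8.
1 November 2029 is a Thursday, so the first Sunday is November 4 and the third is November 18.
At the standard offset (UTC−02:45), 07:15 UTC − 2h45m = 04:30 Rasor Zone standard time.
Daylight saving runs 8 April – 18 November; the standard-time date in Rasor Zone, 6 April 2029, is outside that window, so Rasor Zone is on standard time at UTC−02:45.
07:15 UTC − 2h45m = 04:30 local.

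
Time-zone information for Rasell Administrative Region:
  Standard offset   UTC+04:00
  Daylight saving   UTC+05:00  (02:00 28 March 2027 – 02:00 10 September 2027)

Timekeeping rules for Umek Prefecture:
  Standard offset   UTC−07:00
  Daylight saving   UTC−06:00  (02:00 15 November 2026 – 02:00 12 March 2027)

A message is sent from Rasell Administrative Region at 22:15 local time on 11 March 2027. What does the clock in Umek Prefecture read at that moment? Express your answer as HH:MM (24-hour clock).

12:15

11 March 2027 is outside the daylight-saving period (28 March – 10 September), so Rasell Administrative Region is on standard time, UTC+04:00.
22:15 Rasell Administrative Region − 4h = 18:15 UTC.
At the standard offset (UTC−07:00), 18:15 UTC − 7h = 11:15 Umek Prefecture standard time.
The standard-time date in Umek Prefecture, 11 March 2027, falls between 15 November 2026 and 12 March 2027, so daylight saving is in effect and Umek Prefecture is at UTC−06:00.
18:15 UTC − 6h = 12:15 Umek Prefecture.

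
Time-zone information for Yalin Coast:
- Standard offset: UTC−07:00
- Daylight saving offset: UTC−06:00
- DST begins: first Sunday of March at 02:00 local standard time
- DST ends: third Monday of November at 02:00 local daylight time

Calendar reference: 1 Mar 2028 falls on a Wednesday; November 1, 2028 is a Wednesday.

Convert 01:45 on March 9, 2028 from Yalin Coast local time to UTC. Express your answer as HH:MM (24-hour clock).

07:45

1 March 2028 is a Wednesday, so the first Sunday is March 5.
1 November 2028 is a Wednesday, so the first Monday is November 6 and the third is November 20.
March 9, 2028 lies within the daylight-saving period (5 March – 20 November), so Yalin Coast is on daylight time, UTC−06:00.
01:45 local + 6h = 07:45 UTC.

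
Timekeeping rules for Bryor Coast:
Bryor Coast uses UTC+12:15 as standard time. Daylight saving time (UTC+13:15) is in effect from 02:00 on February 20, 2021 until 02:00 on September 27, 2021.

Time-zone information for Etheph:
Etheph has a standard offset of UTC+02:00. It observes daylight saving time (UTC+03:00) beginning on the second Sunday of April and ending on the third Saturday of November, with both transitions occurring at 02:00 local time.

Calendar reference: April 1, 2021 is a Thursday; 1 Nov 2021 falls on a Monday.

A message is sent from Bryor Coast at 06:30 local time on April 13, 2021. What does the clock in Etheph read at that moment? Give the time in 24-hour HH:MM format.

April 13, 2021 falls between 20 February and 27 September, so daylight saving is in effect and Bryor Coast is at UTC+13:15.
06:30 Bryor Coast − 13h15m = 17:15 UTC (rolling into the previous day, 12 April 2021).
1 April 2021 is a Thursday, so the first Sunday is April 4 and the second is April 11.
1 November 2021 is a Monday, so the first Saturday is November 6 and the third is November 20.
At the standard offset (UTC+02:00), 17:15 UTC + 2h = 19:15 Etheph standard time.
The standard-time date in Etheph, April 12, 2021, lies within the daylight-saving period (11 April – 20 November), so Etheph is on daylight time, UTC+03:00.
17:15 UTC + 3h = 20:15 Etheph.

20:15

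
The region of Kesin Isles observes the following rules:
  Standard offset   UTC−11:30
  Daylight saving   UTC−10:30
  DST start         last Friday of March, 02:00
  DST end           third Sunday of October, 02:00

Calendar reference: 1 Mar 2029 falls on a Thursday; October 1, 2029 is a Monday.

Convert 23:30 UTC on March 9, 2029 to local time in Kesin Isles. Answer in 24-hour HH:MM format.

1 March 2029 is a Thursday, so Fridays fall on 2, 9, 16, 23, 30; the last is March 30.
1 October 2029 is a Monday, so the first Sunday is October 7 and the third is October 21.
At the standard offset (UTC−11:30), 23:30 UTC − 11h30m = 12:00 Kesin Isles standard time.
The standard-time date in Kesin Isles, March 9, 2029, does not fall between 30 March and 21 October, so daylight saving is not in effect and Kesin Isles is at UTC−11:30.
23:30 UTC − 11h30m = 12:00 local.

12:00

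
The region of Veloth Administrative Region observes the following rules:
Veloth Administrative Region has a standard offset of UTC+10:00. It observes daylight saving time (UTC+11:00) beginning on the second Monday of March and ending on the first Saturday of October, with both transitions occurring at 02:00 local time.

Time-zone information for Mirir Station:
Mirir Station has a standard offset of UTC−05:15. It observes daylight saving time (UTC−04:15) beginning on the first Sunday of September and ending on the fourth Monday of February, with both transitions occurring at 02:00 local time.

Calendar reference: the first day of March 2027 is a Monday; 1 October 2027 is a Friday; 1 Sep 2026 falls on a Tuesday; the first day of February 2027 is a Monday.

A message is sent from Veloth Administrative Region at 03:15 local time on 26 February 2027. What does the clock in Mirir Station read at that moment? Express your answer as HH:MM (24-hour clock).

1 March 2027 is a Monday, so the first Monday is March 1 and the second is March 8.
1 October 2027 is a Friday, so the first Saturday is October 2.
Daylight saving runs 8 March – 2 October; 26 February 2027 is outside that window, so Veloth Administrative Region is on standard time at UTC+10:00.
03:15 Veloth Administrative Region − 10h = 17:15 UTC (rolling into the previous day, 25 February 2027).
1 September 2026 is a Tuesday, so the first Sunday is September 6.
1 February 2027 is a Monday, so the first Monday is February 1 and the fourth is February 22.
At the standard offset (UTC−05:15), 17:15 UTC − 5h15m = 12:00 Mirir Station standard time.
Daylight saving runs 6 September 2026 – 22 February 2027; the standard-time date in Mirir Station, 25 February 2027, is outside that window, so Mirir Station is on standard time at UTC−05:15.
17:15 UTC − 5h15m = 12:00 Mirir Station.

12:00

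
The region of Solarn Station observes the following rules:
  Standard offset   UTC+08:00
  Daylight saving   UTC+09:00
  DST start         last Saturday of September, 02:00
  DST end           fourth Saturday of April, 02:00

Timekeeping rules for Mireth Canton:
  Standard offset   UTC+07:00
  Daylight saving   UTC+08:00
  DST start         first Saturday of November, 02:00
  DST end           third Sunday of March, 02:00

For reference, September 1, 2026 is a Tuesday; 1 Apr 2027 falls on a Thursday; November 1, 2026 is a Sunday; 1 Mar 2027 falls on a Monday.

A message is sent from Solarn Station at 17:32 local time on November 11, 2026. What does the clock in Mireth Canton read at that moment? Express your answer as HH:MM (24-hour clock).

1 September 2026 is a Tuesday, so Saturdays fall on 5, 12, 19, 26; the last is September 26.
1 April 2027 is a Thursday, so the first Saturday is April 3 and the fourth is April 24.
November 11, 2026 lies within the daylight-saving period (26 September 2026 – 24 April 2027), so Solarn Station is on daylight time, UTC+09:00.
17:32 Solarn Station − 9h = 08:32 UTC.
1 November 2026 is a Sunday, so the first Saturday is November 7.
1 March 2027 is a Monday, so the first Sunday is March 7 and the third is March 21.
At the standard offset (UTC+07:00), 08:32 UTC + 7h = 15:32 Mireth Canton standard time.
The standard-time date in Mireth Canton, November 11, 2026, falls between 7 November 2026 and 21 March 2027, so daylight saving is in effect and Mireth Canton is at UTC+08:00.
08:32 UTC + 8h = 16:32 Mireth Canton.

16:32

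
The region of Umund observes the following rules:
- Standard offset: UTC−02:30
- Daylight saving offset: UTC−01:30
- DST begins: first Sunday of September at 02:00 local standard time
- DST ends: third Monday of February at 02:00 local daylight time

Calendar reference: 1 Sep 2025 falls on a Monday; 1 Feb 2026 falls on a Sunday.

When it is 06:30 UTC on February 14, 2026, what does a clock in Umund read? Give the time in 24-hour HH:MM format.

1 September 2025 is a Monday, so the first Sunday is September 7.
1 February 2026 is a Sunday, so the first Monday is February 2 and the third is February 16.
At the standard offset (UTC−02:30), 06:30 UTC − 2h30m = 04:00 Umund standard time.
Daylight saving runs 7 September 2025 – 16 February 2026; the standard-time date in Umund, February 14, 2026, is inside that window, so Umund is at UTC−01:30.
06:30 UTC − 1h30m = 05:00 local.

05:00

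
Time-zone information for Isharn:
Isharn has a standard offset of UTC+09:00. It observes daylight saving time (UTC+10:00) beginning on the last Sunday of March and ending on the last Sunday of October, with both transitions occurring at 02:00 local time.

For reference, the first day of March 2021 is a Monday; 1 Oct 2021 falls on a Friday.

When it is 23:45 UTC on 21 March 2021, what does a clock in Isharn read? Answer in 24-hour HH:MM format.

08:45

1 March 2021 is a Monday, so Sundays fall on 7, 14, 21, 28; the last is March 28.
1 October 2021 is a Friday, so Sundays fall on 3, 10, 17, 24, 31; the last is October 31.
At the standard offset (UTC+09:00), 23:45 UTC + 9h = 08:45 Isharn standard time (rolling into the next day, 22 March 2021).
The standard-time date in Isharn, 22 March 2021, does not fall between 28 March and 31 October, so daylight saving is not in effect and Isharn is at UTC+09:00.
23:45 UTC + 9h = 08:45 local (rolling into the next day, 22 March 2021).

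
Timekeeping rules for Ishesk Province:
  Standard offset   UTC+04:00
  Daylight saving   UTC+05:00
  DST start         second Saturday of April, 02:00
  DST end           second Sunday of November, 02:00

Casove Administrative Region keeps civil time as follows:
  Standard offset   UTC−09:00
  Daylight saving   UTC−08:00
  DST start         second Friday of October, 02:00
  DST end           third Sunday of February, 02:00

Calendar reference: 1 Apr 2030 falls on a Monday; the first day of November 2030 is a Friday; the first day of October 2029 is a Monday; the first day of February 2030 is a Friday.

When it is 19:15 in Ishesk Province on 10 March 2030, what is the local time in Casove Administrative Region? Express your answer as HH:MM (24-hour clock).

06:15

1 April 2030 is a Monday, so the first Saturday is April 6 and the second is April 13.
1 November 2030 is a Friday, so the first Sunday is November 3 and the second is November 10.
Daylight saving runs 13 April – 10 November; 10 March 2030 is outside that window, so Ishesk Province is on standard time at UTC+04:00.
19:15 Ishesk Province − 4h = 15:15 UTC.
1 October 2029 is a Monday, so the first Friday is October 5 and the second is October 12.
1 February 2030 is a Friday, so the first Sunday is February 3 and the third is February 17.
At the standard offset (UTC−09:00), 15:15 UTC − 9h = 06:15 Casove Administrative Region standard time.
The standard-time date in Casove Administrative Region, 10 March 2030, does not fall between 12 October 2029 and 17 February 2030, so daylight saving is not in effect and Casove Administrative Region is at UTC−09:00.
15:15 UTC − 9h = 06:15 Casove Administrative Region.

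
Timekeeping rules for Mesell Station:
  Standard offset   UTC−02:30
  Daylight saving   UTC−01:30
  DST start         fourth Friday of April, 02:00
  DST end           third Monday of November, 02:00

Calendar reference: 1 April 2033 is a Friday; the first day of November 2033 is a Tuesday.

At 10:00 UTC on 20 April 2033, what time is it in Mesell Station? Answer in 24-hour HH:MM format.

07:30

1 April 2033 is a Friday, so the first Friday is April 1 and the fourth is April 22.
1 November 2033 is a Tuesday, so the first Monday is November 7 and the third is November 21.
At the standard offset (UTC−02:30), 10:00 UTC − 2h30m = 07:30 Mesell Station standard time.
The standard-time date in Mesell Station, 20 April 2033, does not fall between 22 April and 21 November, so daylight saving is not in effect and Mesell Station is at UTC−02:30.
10:00 UTC − 2h30m = 07:30 local.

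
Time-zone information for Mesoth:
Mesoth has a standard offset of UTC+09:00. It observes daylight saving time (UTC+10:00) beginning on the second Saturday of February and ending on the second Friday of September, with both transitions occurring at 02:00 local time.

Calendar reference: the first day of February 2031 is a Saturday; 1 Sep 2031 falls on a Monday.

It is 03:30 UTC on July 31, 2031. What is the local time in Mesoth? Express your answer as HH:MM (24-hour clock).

13:30

1 February 2031 is a Saturday, so the first Saturday is February 1 and the second is February 8.
1 September 2031 is a Monday, so the first Friday is September 5 and the second is September 12.
At the standard offset (UTC+09:00), 03:30 UTC + 9h = 12:30 Mesoth standard time.
The standard-time date in Mesoth, July 31, 2031, falls between 8 February and 12 September, so daylight saving is in effect and Mesoth is at UTC+10:00.
03:30 UTC + 10h = 13:30 local.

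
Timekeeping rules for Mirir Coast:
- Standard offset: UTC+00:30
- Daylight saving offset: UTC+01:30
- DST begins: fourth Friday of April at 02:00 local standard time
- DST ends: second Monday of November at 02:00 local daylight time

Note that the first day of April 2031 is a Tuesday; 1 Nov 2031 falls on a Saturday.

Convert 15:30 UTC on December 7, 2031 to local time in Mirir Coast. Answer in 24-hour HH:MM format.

1 April 2031 is a Tuesday, so the first Friday is April 4 and the fourth is April 25.
1 November 2031 is a Saturday, so the first Monday is November 3 and the second is November 10.
At the standard offset (UTC+00:30), 15:30 UTC + 0h30m = 16:00 Mirir Coast standard time.
The standard-time date in Mirir Coast, December 7, 2031, is outside the daylight-saving period (25 April – 10 November), so Mirir Coast is on standard time, UTC+00:30.
15:30 UTC + 0h30m = 16:00 local.

16:00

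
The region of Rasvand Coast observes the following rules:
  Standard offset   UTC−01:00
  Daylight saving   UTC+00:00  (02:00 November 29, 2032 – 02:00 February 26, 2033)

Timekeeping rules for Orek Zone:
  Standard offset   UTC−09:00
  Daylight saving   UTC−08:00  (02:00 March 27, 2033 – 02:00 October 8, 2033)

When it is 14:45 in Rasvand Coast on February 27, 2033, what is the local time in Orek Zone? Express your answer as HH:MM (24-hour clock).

06:45

Daylight saving runs 29 November 2032 – 26 February 2033; February 27, 2033 is outside that window, so Rasvand Coast is on standard time at UTC−01:00.
14:45 Rasvand Coast + 1h = 15:45 UTC.
At the standard offset (UTC−09:00), 15:45 UTC − 9h = 06:45 Orek Zone standard time.
The standard-time date in Orek Zone, February 27, 2033, does not fall between 27 March and 8 October, so daylight saving is not in effect and Orek Zone is at UTC−09:00.
15:45 UTC − 9h = 06:45 Orek Zone.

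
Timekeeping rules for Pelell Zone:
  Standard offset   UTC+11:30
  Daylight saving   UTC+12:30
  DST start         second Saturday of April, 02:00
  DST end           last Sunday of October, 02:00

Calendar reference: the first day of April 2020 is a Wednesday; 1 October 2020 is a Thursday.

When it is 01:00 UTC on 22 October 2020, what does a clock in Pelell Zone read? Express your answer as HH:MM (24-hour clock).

1 April 2020 is a Wednesday, so the first Saturday is April 4 and the second is April 11.
1 October 2020 is a Thursday, so Sundays fall on 4, 11, 18, 25; the last is October 25.
At the standard offset (UTC+11:30), 01:00 UTC + 11h30m = 12:30 Pelell Zone standard time.
The standard-time date in Pelell Zone, 22 October 2020, lies within the daylight-saving period (11 April – 25 October), so Pelell Zone is on daylight time, UTC+12:30.
01:00 UTC + 12h30m = 13:30 local.

13:30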